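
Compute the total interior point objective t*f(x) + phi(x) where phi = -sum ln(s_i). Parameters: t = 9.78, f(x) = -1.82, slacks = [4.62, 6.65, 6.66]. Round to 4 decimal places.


Step 1: Compute log-barrier.
ln values: [1.5304, 1.8946, 1.8961]
phi = -(1.5304 + 1.8946 + 1.8961) = -5.3211
Step 2: Compute augmented objective.
t*f(x) = 9.78*-1.82 = -17.7996
Total = -17.7996 - 5.3211 = -23.1207


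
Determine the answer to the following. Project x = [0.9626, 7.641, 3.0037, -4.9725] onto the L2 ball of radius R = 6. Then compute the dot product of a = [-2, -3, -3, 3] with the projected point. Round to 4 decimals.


Step 1: Compute ||x|| (intermediates to 6 decimals).
||x|| = sqrt(0.9626^2 + 7.641^2 + 3.0037^2 + (-4.9725)^2) = 9.646733
Step 2: Project.
Since ||x|| > R, scale = R/||x|| = 6/9.646733 = 0.621972, proj(x) = scale * x
proj(x) = [0.59871, 4.752488, 1.868217, -3.092756]
Step 3: Dot product.
a^T * proj(x) = -2*0.59871 - 3*4.752488 - 3*1.868217 + 3*(-3.092756) = -30.3378


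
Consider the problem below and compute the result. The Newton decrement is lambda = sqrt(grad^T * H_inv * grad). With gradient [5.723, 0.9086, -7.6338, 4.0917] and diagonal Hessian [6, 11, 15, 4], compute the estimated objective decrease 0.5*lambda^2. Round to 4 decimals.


Step 1: H is diagonal, so H^(-1) * g = [0.9538, 0.0826, -0.5089, 1.0229].
Step 2: g^T H^(-1) g = sum_i g_i^2 / H_ii
  = (5.723)^2/6 + (0.9086)^2/11 + (-7.6338)^2/15 + (4.0917)^2/4
  = 5.4588 + 0.0751 + 3.885 + 4.1855 = 13.6043
Step 3: Objective decrease = 0.5 * g^T H^(-1) g = 6.8022


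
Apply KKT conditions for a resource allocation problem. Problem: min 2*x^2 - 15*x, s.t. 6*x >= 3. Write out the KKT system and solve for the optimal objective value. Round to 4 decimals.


Step 1: Try lambda = 0 (constraint inactive).
Stationarity: 2*2*x - 15 = 0
x* = 15/(2*2) = 3.75
Check constraint: 6*3.75 = 22.5 >= 3 -- satisfied.
Step 2: Compute optimal value.
f(x*) = 2*3.75^2 - 15*3.75 = -28.125


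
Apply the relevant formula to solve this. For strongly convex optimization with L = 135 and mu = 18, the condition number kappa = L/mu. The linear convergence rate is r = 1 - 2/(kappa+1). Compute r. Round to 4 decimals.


Step 1: Compute the condition number.
kappa = L/mu = 135/18 = 7.5
Step 2: Compute the convergence rate.
r = 1 - 2/(kappa + 1) = 1 - 2*mu/(L + mu) = (L - mu)/(L + mu) = 117/153 = 0.7647


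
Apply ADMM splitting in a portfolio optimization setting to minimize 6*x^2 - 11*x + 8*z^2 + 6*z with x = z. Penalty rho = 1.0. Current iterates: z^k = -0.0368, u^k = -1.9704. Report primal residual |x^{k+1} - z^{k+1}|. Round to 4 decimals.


ADMM iteration with rho = 1.0, z^k = -0.0368, u^k = -1.9704
Step 1: x-update.
Minimize 6*x^2 - 11*x + (1.0/2)*(x + 0.0368 - 1.9704)^2
FOC: (2*6 + 1.0)*x = 11 + 1.0*(-0.0368 + 1.9704)
x^{k+1} = 0.9949
Step 2: z-update.
Minimize 8*z^2 + 6*z + (1.0/2)*(0.9949 - z - 1.9704)^2
FOC: (2*8 + 1.0)*z = -6 + 1.0*(0.9949 - 1.9704)
z^{k+1} = -0.4103
Step 3: u-update.
u^{k+1} = -1.9704 + 0.9949 + 0.4103 = -0.5652
Step 4: Primal residual = |0.9949 + 0.4103| = 1.4052


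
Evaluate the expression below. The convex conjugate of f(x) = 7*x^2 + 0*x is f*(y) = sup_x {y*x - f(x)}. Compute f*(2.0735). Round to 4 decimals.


f*(y) = sup_x {y*x - a*x^2 - b*x} = sup_x {(y-b)*x - a*x^2}
FOC: (y - b) - 2a*x = 0 => x* = (y - b)/(2a)
x* = (2.0735 - 0)/(2*7) = 0.1481
f*(2.0735) = (y-b)^2/(4a) = (2.0735 - 0)^2/(4*7)
= 4.2994/28 = 0.1536


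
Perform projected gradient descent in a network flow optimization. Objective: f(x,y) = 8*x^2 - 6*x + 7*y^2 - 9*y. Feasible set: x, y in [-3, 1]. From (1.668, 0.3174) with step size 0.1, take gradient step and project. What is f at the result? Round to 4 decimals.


Step 1: Compute gradient at (1.668, 0.3174).
grad_x = 2*8*1.668 - 6 = 20.688
grad_y = 2*7*0.3174 - 9 = -4.5564
Step 2: Gradient step.
x_raw = 1.668 - 0.1*20.688 = -0.4008
y_raw = 0.3174 - 0.1*-4.5564 = 0.773
Step 3: Project onto [-3, 1].
x_proj = clip(-0.4008) = -0.4008
y_proj = clip(0.773) = 0.773
Step 4: Evaluate f.
f(-0.4008, 0.773) = 0.9157


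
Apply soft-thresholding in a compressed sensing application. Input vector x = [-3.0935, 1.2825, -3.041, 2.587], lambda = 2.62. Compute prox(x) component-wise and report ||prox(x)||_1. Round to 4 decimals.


Soft-thresholding with lambda = 2.62:
prox(-3.0935) = sign(-3.0935)*max(|-3.0935| - 2.62, 0) = -0.4735
prox(1.2825) = sign(1.2825)*max(|1.2825| - 2.62, 0) = 0.0
prox(-3.041) = sign(-3.041)*max(|-3.041| - 2.62, 0) = -0.421
prox(2.587) = sign(2.587)*max(|2.587| - 2.62, 0) = 0.0
prox(x) = [-0.4735, 0.0, -0.421, 0.0]
||prox(x)||_1 = 0.4735 + 0.0 + 0.421 + 0.0 = 0.8945


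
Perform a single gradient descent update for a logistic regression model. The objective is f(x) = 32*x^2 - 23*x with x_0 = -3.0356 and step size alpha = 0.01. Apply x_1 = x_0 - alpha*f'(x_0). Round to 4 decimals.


We compute the gradient at x_0 and apply the update.
f'(x) = 64*x - 23
f'(-3.0356) = 64*-3.0356 - 23 = -217.2784
x_1 = -3.0356 - 0.01*-217.2784 = -0.8628


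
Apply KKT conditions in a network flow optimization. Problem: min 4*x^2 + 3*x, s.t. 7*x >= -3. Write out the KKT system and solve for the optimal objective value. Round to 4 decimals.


Step 1: Try lambda = 0 (constraint inactive).
Stationarity: 2*4*x + 3 = 0
x* = -3/(2*4) = -0.375
Check constraint: 7*-0.375 = -2.625 >= -3 -- satisfied.
Step 2: Compute optimal value.
f(x*) = 4*(-0.375)^2 + 3*(-0.375) = -0.5625


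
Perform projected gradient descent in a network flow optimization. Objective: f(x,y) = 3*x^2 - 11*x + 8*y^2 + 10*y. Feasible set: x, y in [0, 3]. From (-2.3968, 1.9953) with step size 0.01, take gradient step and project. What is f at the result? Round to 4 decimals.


Step 1: Compute gradient at (-2.3968, 1.9953).
grad_x = 2*3*-2.3968 - 11 = -25.3808
grad_y = 2*8*1.9953 + 10 = 41.9248
Step 2: Gradient step.
x_raw = -2.3968 - 0.01*-25.3808 = -2.143
y_raw = 1.9953 - 0.01*41.9248 = 1.5761
Step 3: Project onto [0, 3].
x_proj = clip(-2.143) = 0.0
y_proj = clip(1.5761) = 1.5761
Step 4: Evaluate f.
f(0.0, 1.5761) = 35.632


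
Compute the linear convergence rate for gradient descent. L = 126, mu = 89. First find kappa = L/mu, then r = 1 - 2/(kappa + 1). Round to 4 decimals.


Step 1: Compute the condition number.
kappa = L/mu = 126/89 = 1.4157
Step 2: Compute the convergence rate.
r = 1 - 2/(kappa + 1) = 1 - 2*mu/(L + mu) = (L - mu)/(L + mu) = 37/215 = 0.1721


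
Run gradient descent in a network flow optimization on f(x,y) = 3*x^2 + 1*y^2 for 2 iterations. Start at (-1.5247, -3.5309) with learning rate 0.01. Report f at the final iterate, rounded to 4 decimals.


Gradient descent on f(x,y) = 3*x^2 + 1*y^2.
Starting point: (-1.5247, -3.5309), alpha = 0.01
Step 1: grad_x = 2*3*-1.5247 = -9.1482, grad_y = 2*1*-3.5309 = -7.0618
  x_1 = -1.5247 - 0.01*-9.1482 = -1.4332
  y_1 = -3.5309 - 0.01*-7.0618 = -3.4603
Step 2: grad_x = 2*3*-1.4332 = -8.5993, grad_y = 2*1*-3.4603 = -6.9206
  x_2 = -1.4332 - 0.01*-8.5993 = -1.3472
  y_2 = -3.4603 - 0.01*-6.9206 = -3.3911
f(-1.3472, -3.3911) = 3*(-1.3472)^2 + 1*(-3.3911)^2 = 16.9444


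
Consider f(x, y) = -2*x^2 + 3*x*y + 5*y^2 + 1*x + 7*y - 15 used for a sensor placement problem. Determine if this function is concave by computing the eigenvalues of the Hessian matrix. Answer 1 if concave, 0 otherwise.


The Hessian of f(x,y) = -2*x^2 + 3*x*y + 5*y^2 + 1*x + 7*y - 15 is:
H = [[-4, 3], [3, 10]]
Trace = -4 + 10 = 6
Determinant = -4*10 - (3)^2 = -49
Discriminant = (6)^2 - 4*-49 = 232.0
Eigenvalues: lambda_1 = -4.6158, lambda_2 = 10.6158
The function is not concave.

0


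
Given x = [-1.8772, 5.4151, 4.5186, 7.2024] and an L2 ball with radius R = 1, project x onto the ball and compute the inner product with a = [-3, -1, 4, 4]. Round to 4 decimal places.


Step 1: Compute ||x|| (intermediates to 6 decimals).
||x|| = sqrt((-1.8772)^2 + 5.4151^2 + 4.5186^2 + 7.2024^2) = 10.253755
Step 2: Project.
Since ||x|| > R, scale = R/||x|| = 1/10.253755 = 0.097525, proj(x) = scale * x
proj(x) = [-0.183074, 0.528108, 0.440676, 0.702414]
Step 3: Dot product.
a^T * proj(x) = -3*(-0.183074) - 1*0.528108 + 4*0.440676 + 4*0.702414 = 4.5935


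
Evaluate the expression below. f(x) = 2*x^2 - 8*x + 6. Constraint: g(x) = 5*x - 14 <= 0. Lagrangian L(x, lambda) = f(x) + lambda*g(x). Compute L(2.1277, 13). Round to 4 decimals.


Step 1: Evaluate f(x).
f(2.1277) = 2*2.1277^2 - 8*2.1277 + 6 = -1.9674
Step 2: Evaluate g(x).
g(2.1277) = 5*2.1277 - 14 = -3.3615
Step 3: Compute Lagrangian.
L = -1.9674 + 13*-3.3615 = -45.6669


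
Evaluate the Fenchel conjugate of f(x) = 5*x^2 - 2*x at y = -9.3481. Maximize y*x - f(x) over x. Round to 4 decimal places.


f*(y) = sup_x {y*x - a*x^2 - b*x} = sup_x {(y-b)*x - a*x^2}
FOC: (y - b) - 2a*x = 0 => x* = (y - b)/(2a)
x* = (-9.3481 + 2)/(2*5) = -0.7348
f*(-9.3481) = (y-b)^2/(4a) = (-9.3481 + 2)^2/(4*5)
= 53.9946/20 = 2.6997


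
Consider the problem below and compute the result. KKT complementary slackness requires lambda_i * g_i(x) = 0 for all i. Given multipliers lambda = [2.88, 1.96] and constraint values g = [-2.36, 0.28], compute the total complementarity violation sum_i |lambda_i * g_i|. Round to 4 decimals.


KKT complementary slackness check:
lambda_1 * g_1 = 2.88 * -2.36 = -6.7968
lambda_2 * g_2 = 1.96 * 0.28 = 0.5488
Total violation = 6.7968 + 0.5488 = 7.3456


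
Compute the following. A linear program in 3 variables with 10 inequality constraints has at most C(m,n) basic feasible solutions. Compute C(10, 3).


Each vertex corresponds to some choice of n active constraints out of m, so the number of vertices is at most C(m, n) = m! / (n!(m-n)!).
m = 10, n = 3
Numerator: 10 * 9 * 8
Denominator: 3! = 6
C(10, 3) = 120


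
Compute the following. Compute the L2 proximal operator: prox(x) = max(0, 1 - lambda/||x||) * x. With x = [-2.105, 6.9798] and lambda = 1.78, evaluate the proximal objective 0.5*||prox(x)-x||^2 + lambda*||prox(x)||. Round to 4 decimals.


Step 1: Compute ||x||.
||x|| = 7.2903
Step 2: Compute scaling factor.
scale = max(0, 1 - 1.78/7.2903) = 0.7558
Step 3: prox(x) = [-1.591, 5.2756]
||prox(x)|| = 5.5103
Step 4: Proximal objective.
0.5*||prox-x||^2 = 1.5842
lambda*||prox|| = 9.8083
Total = 11.3926


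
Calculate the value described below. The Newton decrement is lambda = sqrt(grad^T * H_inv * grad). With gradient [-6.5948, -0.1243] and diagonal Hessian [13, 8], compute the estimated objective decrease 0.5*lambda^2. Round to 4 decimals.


Step 1: H is diagonal, so H^(-1) * g = [-0.5073, -0.0155].
Step 2: g^T H^(-1) g = sum_i g_i^2 / H_ii
  = (-6.5948)^2/13 + (-0.1243)^2/8
  = 3.3455 + 0.0019 = 3.3474
Step 3: Objective decrease = 0.5 * g^T H^(-1) g = 1.6737


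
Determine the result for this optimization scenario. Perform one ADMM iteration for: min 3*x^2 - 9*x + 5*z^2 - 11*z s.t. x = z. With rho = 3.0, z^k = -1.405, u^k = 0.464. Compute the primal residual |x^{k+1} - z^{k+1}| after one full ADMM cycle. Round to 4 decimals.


ADMM iteration with rho = 3.0, z^k = -1.405, u^k = 0.464
Step 1: x-update.
Minimize 3*x^2 - 9*x + (3.0/2)*(x + 1.405 + 0.464)^2
FOC: (2*3 + 3.0)*x = 9 + 3.0*(-1.405 - 0.464)
x^{k+1} = 0.377
Step 2: z-update.
Minimize 5*z^2 - 11*z + (3.0/2)*(0.377 - z + 0.464)^2
FOC: (2*5 + 3.0)*z = 11 + 3.0*(0.377 + 0.464)
z^{k+1} = 1.0402
Step 3: u-update.
u^{k+1} = 0.464 + 0.377 - 1.0402 = -0.1992
Step 4: Primal residual = |0.377 - 1.0402| = 0.6632


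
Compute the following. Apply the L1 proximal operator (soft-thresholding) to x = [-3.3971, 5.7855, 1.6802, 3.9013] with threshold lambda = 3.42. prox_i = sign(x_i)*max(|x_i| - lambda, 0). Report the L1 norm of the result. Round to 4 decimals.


Soft-thresholding with lambda = 3.42:
prox(-3.3971) = sign(-3.3971)*max(|-3.3971| - 3.42, 0) = 0.0
prox(5.7855) = sign(5.7855)*max(|5.7855| - 3.42, 0) = 2.3655
prox(1.6802) = sign(1.6802)*max(|1.6802| - 3.42, 0) = 0.0
prox(3.9013) = sign(3.9013)*max(|3.9013| - 3.42, 0) = 0.4813
prox(x) = [0.0, 2.3655, 0.0, 0.4813]
||prox(x)||_1 = 0.0 + 2.3655 + 0.0 + 0.4813 = 2.8468


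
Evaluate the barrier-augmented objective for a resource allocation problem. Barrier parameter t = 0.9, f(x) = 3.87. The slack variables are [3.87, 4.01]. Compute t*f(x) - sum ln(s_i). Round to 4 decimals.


Step 1: Compute log-barrier.
ln values: [1.3533, 1.3888]
phi = -(1.3533 + 1.3888) = -2.742
Step 2: Compute augmented objective.
t*f(x) = 0.9*3.87 = 3.483
Total = 3.483 - 2.742 = 0.741


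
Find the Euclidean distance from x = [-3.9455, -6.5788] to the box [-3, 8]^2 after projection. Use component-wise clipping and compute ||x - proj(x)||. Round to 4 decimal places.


Project each component onto [-3, 8].
clip(-3.9455) = -3.0, clip(-6.5788) = -3.0
Projection = [-3.0, -3.0]
Squared diffs: [0.894, 12.8078]
Distance = sqrt(13.7018) = 3.7016


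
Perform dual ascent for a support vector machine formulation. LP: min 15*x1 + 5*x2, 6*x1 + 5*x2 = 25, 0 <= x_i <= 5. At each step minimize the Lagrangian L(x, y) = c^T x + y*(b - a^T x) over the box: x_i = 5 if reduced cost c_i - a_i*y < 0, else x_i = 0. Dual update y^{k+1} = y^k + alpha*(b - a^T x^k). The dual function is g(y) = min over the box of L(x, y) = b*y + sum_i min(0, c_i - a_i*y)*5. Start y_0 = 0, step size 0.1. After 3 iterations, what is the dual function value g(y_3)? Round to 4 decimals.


Dual ascent for LP: min 15*x1 + 5*x2, 6*x1 + 5*x2 = 25, 0 <= x_i <= 5
Step 1: y^k = 0.0, reduced costs: (15.0, 5.0)
  x^k = (0.0, 0.0), subgradient = b - a^T x = 25.0
  y^{k+1} = 0.0 + 0.1*25.0 = 2.5
Step 2: y^k = 2.5, reduced costs: (0.0, -7.5)
  x^k = (0.0, 5.0), subgradient = b - a^T x = 0.0
  y^{k+1} = 2.5 + 0.1*0.0 = 2.5
Step 3: y^k = 2.5, reduced costs: (0.0, -7.5)
  x^k = (0.0, 5.0), subgradient = b - a^T x = 0.0
  y^{k+1} = 2.5 + 0.1*0.0 = 2.5
Dual objective at y_3 = 2.5: reduced costs (0.0, -7.5), box minimizer x = (0.0, 5.0)
g(y_3) = b*y + (c1 - a1*y)*x1 + (c2 - a2*y)*x2 = 25*2.5 + 0.0*0.0 + (-7.5)*5.0 = 62.5 + 0.0 - 37.5 = 25.0


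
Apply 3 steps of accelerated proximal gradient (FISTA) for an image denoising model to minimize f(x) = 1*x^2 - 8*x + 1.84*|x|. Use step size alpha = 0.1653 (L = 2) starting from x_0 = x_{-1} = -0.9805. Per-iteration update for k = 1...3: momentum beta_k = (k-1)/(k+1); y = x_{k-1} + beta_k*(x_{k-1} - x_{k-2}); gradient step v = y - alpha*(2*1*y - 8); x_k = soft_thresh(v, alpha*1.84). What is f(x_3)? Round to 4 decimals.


FISTA on f(x) = 1*x^2 - 8*x + 1.84*|x|
L = 2, alpha = 0.1653
Iteration 1: beta = 0.0, y = -0.9805 + 0.0*(-0.9805 + 0.9805) = -0.9805
  grad(y) = -9.961, v = y - alpha*grad = 0.6661
  prox(v) = soft_thresh(0.6661, 0.3042) = 0.3619
Iteration 2: beta = 0.3333, y = 0.3619 + 0.3333*(0.3619 + 0.9805) = 0.8094
  grad(y) = -6.3813, v = y - alpha*grad = 1.8642
  prox(v) = soft_thresh(1.8642, 0.3042) = 1.56
Iteration 3: beta = 0.5, y = 1.56 + 0.5*(1.56 - 0.3619) = 2.1591
  grad(y) = -3.6818, v = y - alpha*grad = 2.7677
  prox(v) = soft_thresh(2.7677, 0.3042) = 2.4636
f(x_3) = 1*2.4636^2 - 8*2.4636 + 1.84*|2.4636| = -9.1064


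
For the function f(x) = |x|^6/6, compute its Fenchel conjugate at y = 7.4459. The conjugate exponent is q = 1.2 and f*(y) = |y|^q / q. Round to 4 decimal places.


The conjugate exponent q satisfies 1/p + 1/q = 1.
p = 6, so q = 6/(6 - 1) = 1.2
|y|^q = 7.4459^1.2 = 11.125
f*(7.4459) = 11.125 / 1.2 = 9.2708


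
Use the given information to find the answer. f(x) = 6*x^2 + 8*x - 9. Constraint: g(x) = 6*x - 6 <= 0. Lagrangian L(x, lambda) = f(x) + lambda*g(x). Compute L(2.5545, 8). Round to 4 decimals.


Step 1: Evaluate f(x).
f(2.5545) = 6*2.5545^2 + 8*2.5545 - 9 = 50.5888
Step 2: Evaluate g(x).
g(2.5545) = 6*2.5545 - 6 = 9.327
Step 3: Compute Lagrangian.
L = 50.5888 + 8*9.327 = 125.2048


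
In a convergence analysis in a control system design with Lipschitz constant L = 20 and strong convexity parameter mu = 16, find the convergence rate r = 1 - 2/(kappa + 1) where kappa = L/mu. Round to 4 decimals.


Step 1: Compute the condition number.
kappa = L/mu = 20/16 = 1.25
Step 2: Compute the convergence rate.
r = 1 - 2/(kappa + 1) = 1 - 2*mu/(L + mu) = (L - mu)/(L + mu) = 4/36 = 0.1111


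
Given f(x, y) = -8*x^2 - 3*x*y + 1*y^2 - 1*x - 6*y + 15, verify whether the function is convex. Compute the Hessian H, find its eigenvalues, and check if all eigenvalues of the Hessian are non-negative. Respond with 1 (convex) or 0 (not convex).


The Hessian of f(x,y) = -8*x^2 - 3*x*y + 1*y^2 - 1*x - 6*y + 15 is:
H = [[-16, -3], [-3, 2]]
Trace = -16 + 2 = -14
Determinant = -16*2 - (-3)^2 = -41
Discriminant = (-14)^2 - 4*-41 = 360.0
Eigenvalues: lambda_1 = -16.4868, lambda_2 = 2.4868
The function is not convex.

0


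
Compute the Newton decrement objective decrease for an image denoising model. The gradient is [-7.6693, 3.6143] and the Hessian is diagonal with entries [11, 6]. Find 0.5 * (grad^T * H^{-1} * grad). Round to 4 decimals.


Step 1: H is diagonal, so H^(-1) * g = [-0.6972, 0.6024].
Step 2: g^T H^(-1) g = sum_i g_i^2 / H_ii
  = (-7.6693)^2/11 + (3.6143)^2/6
  = 5.3471 + 2.1772 = 7.5243
Step 3: Objective decrease = 0.5 * g^T H^(-1) g = 3.7621


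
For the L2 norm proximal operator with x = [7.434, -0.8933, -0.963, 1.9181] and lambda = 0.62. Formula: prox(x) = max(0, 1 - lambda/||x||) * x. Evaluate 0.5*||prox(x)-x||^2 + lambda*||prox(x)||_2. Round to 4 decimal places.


Step 1: Compute ||x||.
||x|| = 7.789
Step 2: Compute scaling factor.
scale = max(0, 1 - 0.62/7.789) = 0.9204
Step 3: prox(x) = [6.8423, -0.8222, -0.8863, 1.7654]
||prox(x)|| = 7.169
Step 4: Proximal objective.
0.5*||prox-x||^2 = 0.1922
lambda*||prox|| = 4.4448
Total = 4.637


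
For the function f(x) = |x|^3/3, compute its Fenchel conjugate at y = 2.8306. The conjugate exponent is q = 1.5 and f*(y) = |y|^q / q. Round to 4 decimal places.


The conjugate exponent q satisfies 1/p + 1/q = 1.
p = 3, so q = 3/(3 - 1) = 1.5
|y|^q = 2.8306^1.5 = 4.7623
f*(2.8306) = 4.7623 / 1.5 = 3.1749


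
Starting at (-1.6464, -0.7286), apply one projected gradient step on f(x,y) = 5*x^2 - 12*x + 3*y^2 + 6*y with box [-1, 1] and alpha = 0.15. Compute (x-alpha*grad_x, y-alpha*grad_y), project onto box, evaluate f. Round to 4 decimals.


Step 1: Compute gradient at (-1.6464, -0.7286).
grad_x = 2*5*-1.6464 - 12 = -28.464
grad_y = 2*3*-0.7286 + 6 = 1.6284
Step 2: Gradient step.
x_raw = -1.6464 - 0.15*-28.464 = 2.6232
y_raw = -0.7286 - 0.15*1.6284 = -0.9729
Step 3: Project onto [-1, 1].
x_proj = clip(2.6232) = 1.0
y_proj = clip(-0.9729) = -0.9729
Step 4: Evaluate f.
f(1.0, -0.9729) = -9.9978


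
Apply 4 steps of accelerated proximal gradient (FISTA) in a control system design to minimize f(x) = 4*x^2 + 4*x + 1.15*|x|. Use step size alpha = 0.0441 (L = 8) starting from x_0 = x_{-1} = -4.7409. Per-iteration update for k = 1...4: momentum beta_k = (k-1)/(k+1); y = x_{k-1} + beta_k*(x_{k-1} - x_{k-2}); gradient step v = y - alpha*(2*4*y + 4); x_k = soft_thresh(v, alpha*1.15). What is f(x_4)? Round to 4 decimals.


FISTA on f(x) = 4*x^2 + 4*x + 1.15*|x|
L = 8, alpha = 0.0441
Iteration 1: beta = 0.0, y = -4.7409 + 0.0*(-4.7409 + 4.7409) = -4.7409
  grad(y) = -33.9272, v = y - alpha*grad = -3.2447
  prox(v) = soft_thresh(-3.2447, 0.0507) = -3.194
Iteration 2: beta = 0.3333, y = -3.194 + 0.3333*(-3.194 + 4.7409) = -2.6784
  grad(y) = -17.4269, v = y - alpha*grad = -1.9098
  prox(v) = soft_thresh(-1.9098, 0.0507) = -1.8591
Iteration 3: beta = 0.5, y = -1.8591 + 0.5*(-1.8591 + 3.194) = -1.1917
  grad(y) = -5.5335, v = y - alpha*grad = -0.9477
  prox(v) = soft_thresh(-0.9477, 0.0507) = -0.8969
Iteration 4: beta = 0.6, y = -0.8969 + 0.6*(-0.8969 + 1.8591) = -0.3196
  grad(y) = 1.4429, v = y - alpha*grad = -0.3833
  prox(v) = soft_thresh(-0.3833, 0.0507) = -0.3326
f(x_4) = 4*(-0.3326)^2 + 4*(-0.3326) + 1.15*|-0.3326| = -0.5054


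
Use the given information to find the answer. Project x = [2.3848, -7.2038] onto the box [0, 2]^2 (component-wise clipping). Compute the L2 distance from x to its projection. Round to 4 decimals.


Project each component onto [0, 2].
clip(2.3848) = 2.0, clip(-7.2038) = 0.0
Projection = [2.0, 0.0]
Squared diffs: [0.1481, 51.8947]
Distance = sqrt(52.0428) = 7.2141


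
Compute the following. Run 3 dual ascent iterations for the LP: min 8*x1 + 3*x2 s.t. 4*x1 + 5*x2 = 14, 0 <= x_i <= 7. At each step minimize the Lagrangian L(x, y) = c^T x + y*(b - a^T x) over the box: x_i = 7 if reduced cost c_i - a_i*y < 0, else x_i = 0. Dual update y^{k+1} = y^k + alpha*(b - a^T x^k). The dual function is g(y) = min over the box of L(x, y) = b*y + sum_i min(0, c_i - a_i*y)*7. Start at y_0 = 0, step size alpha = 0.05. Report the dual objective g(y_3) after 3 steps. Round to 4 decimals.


Dual ascent for LP: min 8*x1 + 3*x2, 4*x1 + 5*x2 = 14, 0 <= x_i <= 7
Step 1: y^k = 0.0, reduced costs: (8.0, 3.0)
  x^k = (0.0, 0.0), subgradient = b - a^T x = 14.0
  y^{k+1} = 0.0 + 0.05*14.0 = 0.7
Step 2: y^k = 0.7, reduced costs: (5.2, -0.5)
  x^k = (0.0, 7.0), subgradient = b - a^T x = -21.0
  y^{k+1} = 0.7 + 0.05*-21.0 = -0.35
Step 3: y^k = -0.35, reduced costs: (9.4, 4.75)
  x^k = (0.0, 0.0), subgradient = b - a^T x = 14.0
  y^{k+1} = -0.35 + 0.05*14.0 = 0.35
Dual objective at y_3 = 0.35: reduced costs (6.6, 1.25), box minimizer x = (0.0, 0.0)
g(y_3) = b*y + (c1 - a1*y)*x1 + (c2 - a2*y)*x2 = 14*0.35 + 6.6*0.0 + 1.25*0.0 = 4.9 + 0.0 + 0.0 = 4.9


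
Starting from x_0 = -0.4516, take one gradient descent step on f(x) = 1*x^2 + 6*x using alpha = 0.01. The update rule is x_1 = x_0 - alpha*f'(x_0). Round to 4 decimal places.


We compute the gradient at x_0 and apply the update.
f'(x) = 2*x + 6
f'(-0.4516) = 2*-0.4516 + 6 = 5.0968
x_1 = -0.4516 - 0.01*5.0968 = -0.5026


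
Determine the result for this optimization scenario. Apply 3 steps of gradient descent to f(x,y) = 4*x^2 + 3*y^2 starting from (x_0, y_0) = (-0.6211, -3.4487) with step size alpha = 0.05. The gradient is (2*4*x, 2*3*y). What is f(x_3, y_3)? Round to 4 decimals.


Gradient descent on f(x,y) = 4*x^2 + 3*y^2.
Starting point: (-0.6211, -3.4487), alpha = 0.05
Step 1: grad_x = 2*4*-0.6211 = -4.9688, grad_y = 2*3*-3.4487 = -20.6922
  x_1 = -0.6211 - 0.05*-4.9688 = -0.3727
  y_1 = -3.4487 - 0.05*-20.6922 = -2.4141
Step 2: grad_x = 2*4*-0.3727 = -2.9813, grad_y = 2*3*-2.4141 = -14.4845
  x_2 = -0.3727 - 0.05*-2.9813 = -0.2236
  y_2 = -2.4141 - 0.05*-14.4845 = -1.6899
Step 3: grad_x = 2*4*-0.2236 = -1.7888, grad_y = 2*3*-1.6899 = -10.1392
  x_3 = -0.2236 - 0.05*-1.7888 = -0.1342
  y_3 = -1.6899 - 0.05*-10.1392 = -1.1829
f(-0.1342, -1.1829) = 4*(-0.1342)^2 + 3*(-1.1829)^2 = 4.2698


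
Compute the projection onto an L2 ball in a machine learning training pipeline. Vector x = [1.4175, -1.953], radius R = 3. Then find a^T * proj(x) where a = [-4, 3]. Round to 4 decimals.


Step 1: Compute ||x|| (intermediates to 6 decimals).
||x|| = sqrt(1.4175^2 + (-1.953)^2) = 2.413196
Step 2: Project.
Since ||x|| <= R, proj = x (no scaling needed).
proj(x) = [1.4175, -1.953]
Step 3: Dot product.
a^T * proj(x) = -4*1.4175 + 3*(-1.953) = -11.529


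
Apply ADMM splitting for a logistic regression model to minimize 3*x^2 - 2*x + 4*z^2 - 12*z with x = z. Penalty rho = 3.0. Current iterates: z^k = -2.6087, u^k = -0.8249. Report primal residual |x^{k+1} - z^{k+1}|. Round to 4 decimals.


ADMM iteration with rho = 3.0, z^k = -2.6087, u^k = -0.8249
Step 1: x-update.
Minimize 3*x^2 - 2*x + (3.0/2)*(x + 2.6087 - 0.8249)^2
FOC: (2*3 + 3.0)*x = 2 + 3.0*(-2.6087 + 0.8249)
x^{k+1} = -0.3724
Step 2: z-update.
Minimize 4*z^2 - 12*z + (3.0/2)*(-0.3724 - z - 0.8249)^2
FOC: (2*4 + 3.0)*z = 12 + 3.0*(-0.3724 - 0.8249)
z^{k+1} = 0.7644
Step 3: u-update.
u^{k+1} = -0.8249 - 0.3724 - 0.7644 = -1.9617
Step 4: Primal residual = |-0.3724 - 0.7644| = 1.1368


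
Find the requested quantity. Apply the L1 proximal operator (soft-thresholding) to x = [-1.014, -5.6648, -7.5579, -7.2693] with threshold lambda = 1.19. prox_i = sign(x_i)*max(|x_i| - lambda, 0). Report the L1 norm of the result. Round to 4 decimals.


Soft-thresholding with lambda = 1.19:
prox(-1.014) = sign(-1.014)*max(|-1.014| - 1.19, 0) = 0.0
prox(-5.6648) = sign(-5.6648)*max(|-5.6648| - 1.19, 0) = -4.4748
prox(-7.5579) = sign(-7.5579)*max(|-7.5579| - 1.19, 0) = -6.3679
prox(-7.2693) = sign(-7.2693)*max(|-7.2693| - 1.19, 0) = -6.0793
prox(x) = [0.0, -4.4748, -6.3679, -6.0793]
||prox(x)||_1 = 0.0 + 4.4748 + 6.3679 + 6.0793 = 16.922


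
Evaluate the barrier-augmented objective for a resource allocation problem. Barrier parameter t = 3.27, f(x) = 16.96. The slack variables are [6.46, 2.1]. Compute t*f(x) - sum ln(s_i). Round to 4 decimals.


Step 1: Compute log-barrier.
ln values: [1.8656, 0.7419]
phi = -(1.8656 + 0.7419) = -2.6076
Step 2: Compute augmented objective.
t*f(x) = 3.27*16.96 = 55.4592
Total = 55.4592 - 2.6076 = 52.8516


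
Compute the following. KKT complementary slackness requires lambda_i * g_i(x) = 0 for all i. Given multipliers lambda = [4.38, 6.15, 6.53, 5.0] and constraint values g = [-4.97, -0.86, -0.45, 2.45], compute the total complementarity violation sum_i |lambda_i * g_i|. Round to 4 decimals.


KKT complementary slackness check:
lambda_1 * g_1 = 4.38 * -4.97 = -21.7686
lambda_2 * g_2 = 6.15 * -0.86 = -5.289
lambda_3 * g_3 = 6.53 * -0.45 = -2.9385
lambda_4 * g_4 = 5.0 * 2.45 = 12.25
Total violation = 21.7686 + 5.289 + 2.9385 + 12.25 = 42.2461


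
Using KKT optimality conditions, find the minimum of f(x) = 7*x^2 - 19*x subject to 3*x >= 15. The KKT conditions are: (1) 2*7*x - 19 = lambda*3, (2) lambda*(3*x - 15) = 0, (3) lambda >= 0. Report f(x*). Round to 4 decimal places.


Step 1: Try lambda = 0 (constraint inactive).
x_unc = 19/(2*7) = 1.3571
Check: 3*1.3571 = 4.0713 < 15 -- violated!
Step 2: Constraint must be active: 3*x = 15
x* = 15/3 = 5.0
lambda = (2*7*5.0 - 19)/3 = 17.0
Step 3: Compute optimal value.
f(x*) = 7*5.0^2 - 19*5.0 = 80.0


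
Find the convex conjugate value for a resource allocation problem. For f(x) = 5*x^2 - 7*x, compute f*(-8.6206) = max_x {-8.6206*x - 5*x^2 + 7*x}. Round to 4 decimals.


f*(y) = sup_x {y*x - a*x^2 - b*x} = sup_x {(y-b)*x - a*x^2}
FOC: (y - b) - 2a*x = 0 => x* = (y - b)/(2a)
x* = (-8.6206 + 7)/(2*5) = -0.1621
f*(-8.6206) = (y-b)^2/(4a) = (-8.6206 + 7)^2/(4*5)
= 2.6263/20 = 0.1313


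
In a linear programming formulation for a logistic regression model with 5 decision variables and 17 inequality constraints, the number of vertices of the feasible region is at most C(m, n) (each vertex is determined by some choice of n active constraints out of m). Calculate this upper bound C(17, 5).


Each vertex corresponds to some choice of n active constraints out of m, so the number of vertices is at most C(m, n) = m! / (n!(m-n)!).
m = 17, n = 5
Numerator: 17 * 16 * 15 * 14 * 13
Denominator: 5! = 120
C(17, 5) = 6188


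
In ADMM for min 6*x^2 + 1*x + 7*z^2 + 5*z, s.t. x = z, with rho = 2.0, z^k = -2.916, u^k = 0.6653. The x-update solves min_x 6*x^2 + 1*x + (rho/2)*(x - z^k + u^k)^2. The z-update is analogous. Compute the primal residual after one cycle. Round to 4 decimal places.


ADMM iteration with rho = 2.0, z^k = -2.916, u^k = 0.6653
Step 1: x-update.
Minimize 6*x^2 + 1*x + (2.0/2)*(x + 2.916 + 0.6653)^2
FOC: (2*6 + 2.0)*x = -1 + 2.0*(-2.916 - 0.6653)
x^{k+1} = -0.583
Step 2: z-update.
Minimize 7*z^2 + 5*z + (2.0/2)*(-0.583 - z + 0.6653)^2
FOC: (2*7 + 2.0)*z = -5 + 2.0*(-0.583 + 0.6653)
z^{k+1} = -0.3022
Step 3: u-update.
u^{k+1} = 0.6653 - 0.583 + 0.3022 = 0.3845
Step 4: Primal residual = |-0.583 + 0.3022| = 0.2808


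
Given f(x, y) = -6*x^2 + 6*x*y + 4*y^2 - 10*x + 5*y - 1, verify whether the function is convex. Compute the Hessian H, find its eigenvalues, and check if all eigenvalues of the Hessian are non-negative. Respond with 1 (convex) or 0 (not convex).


The Hessian of f(x,y) = -6*x^2 + 6*x*y + 4*y^2 - 10*x + 5*y - 1 is:
H = [[-12, 6], [6, 8]]
Trace = -12 + 8 = -4
Determinant = -12*8 - (6)^2 = -132
Discriminant = (-4)^2 - 4*-132 = 544.0
Eigenvalues: lambda_1 = -13.6619, lambda_2 = 9.6619
The function is not convex.

0


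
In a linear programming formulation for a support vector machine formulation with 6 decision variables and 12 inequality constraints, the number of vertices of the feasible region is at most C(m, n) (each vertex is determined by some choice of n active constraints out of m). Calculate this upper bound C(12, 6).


Each vertex corresponds to some choice of n active constraints out of m, so the number of vertices is at most C(m, n) = m! / (n!(m-n)!).
m = 12, n = 6
Numerator: 12 * 11 * 10 * 9 * 8 * 7
Denominator: 6! = 720
C(12, 6) = 924


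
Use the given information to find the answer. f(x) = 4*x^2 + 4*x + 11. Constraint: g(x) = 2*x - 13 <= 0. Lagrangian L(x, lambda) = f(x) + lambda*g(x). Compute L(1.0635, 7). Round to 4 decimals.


Step 1: Evaluate f(x).
f(1.0635) = 4*1.0635^2 + 4*1.0635 + 11 = 19.7781
Step 2: Evaluate g(x).
g(1.0635) = 2*1.0635 - 13 = -10.873
Step 3: Compute Lagrangian.
L = 19.7781 + 7*-10.873 = -56.3329


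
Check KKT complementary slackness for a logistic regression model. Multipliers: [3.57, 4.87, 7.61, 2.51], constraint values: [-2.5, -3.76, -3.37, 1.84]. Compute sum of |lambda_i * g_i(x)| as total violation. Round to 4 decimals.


KKT complementary slackness check:
lambda_1 * g_1 = 3.57 * -2.5 = -8.925
lambda_2 * g_2 = 4.87 * -3.76 = -18.3112
lambda_3 * g_3 = 7.61 * -3.37 = -25.6457
lambda_4 * g_4 = 2.51 * 1.84 = 4.6184
Total violation = 8.925 + 18.3112 + 25.6457 + 4.6184 = 57.5003


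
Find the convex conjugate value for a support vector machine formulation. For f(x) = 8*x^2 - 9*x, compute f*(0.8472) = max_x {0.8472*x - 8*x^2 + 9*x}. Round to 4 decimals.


f*(y) = sup_x {y*x - a*x^2 - b*x} = sup_x {(y-b)*x - a*x^2}
FOC: (y - b) - 2a*x = 0 => x* = (y - b)/(2a)
x* = (0.8472 + 9)/(2*8) = 0.6155
f*(0.8472) = (y-b)^2/(4a) = (0.8472 + 9)^2/(4*8)
= 96.9673/32 = 3.0302


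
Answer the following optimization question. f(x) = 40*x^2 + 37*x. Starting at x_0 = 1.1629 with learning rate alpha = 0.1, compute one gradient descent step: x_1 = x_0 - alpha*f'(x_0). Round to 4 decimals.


We compute the gradient at x_0 and apply the update.
f'(x) = 80*x + 37
f'(1.1629) = 80*1.1629 + 37 = 130.032
x_1 = 1.1629 - 0.1*130.032 = -11.8403


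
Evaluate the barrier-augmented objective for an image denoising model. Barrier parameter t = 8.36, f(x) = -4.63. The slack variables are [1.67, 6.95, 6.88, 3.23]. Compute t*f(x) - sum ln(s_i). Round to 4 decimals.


Step 1: Compute log-barrier.
ln values: [0.5128, 1.9387, 1.9286, 1.1725]
phi = -(0.5128 + 1.9387 + 1.9286 + 1.1725) = -5.5527
Step 2: Compute augmented objective.
t*f(x) = 8.36*-4.63 = -38.7068
Total = -38.7068 - 5.5527 = -44.2595


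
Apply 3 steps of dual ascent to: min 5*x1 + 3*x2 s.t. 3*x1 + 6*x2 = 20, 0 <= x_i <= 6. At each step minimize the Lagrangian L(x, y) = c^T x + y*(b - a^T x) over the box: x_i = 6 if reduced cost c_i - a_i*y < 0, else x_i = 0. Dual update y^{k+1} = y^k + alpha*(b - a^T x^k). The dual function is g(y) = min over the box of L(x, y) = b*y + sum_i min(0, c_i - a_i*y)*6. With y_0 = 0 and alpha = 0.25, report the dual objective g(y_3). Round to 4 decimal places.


Dual ascent for LP: min 5*x1 + 3*x2, 3*x1 + 6*x2 = 20, 0 <= x_i <= 6
Step 1: y^k = 0.0, reduced costs: (5.0, 3.0)
  x^k = (0.0, 0.0), subgradient = b - a^T x = 20.0
  y^{k+1} = 0.0 + 0.25*20.0 = 5.0
Step 2: y^k = 5.0, reduced costs: (-10.0, -27.0)
  x^k = (6.0, 6.0), subgradient = b - a^T x = -34.0
  y^{k+1} = 5.0 + 0.25*-34.0 = -3.5
Step 3: y^k = -3.5, reduced costs: (15.5, 24.0)
  x^k = (0.0, 0.0), subgradient = b - a^T x = 20.0
  y^{k+1} = -3.5 + 0.25*20.0 = 1.5
Dual objective at y_3 = 1.5: reduced costs (0.5, -6.0), box minimizer x = (0.0, 6.0)
g(y_3) = b*y + (c1 - a1*y)*x1 + (c2 - a2*y)*x2 = 20*1.5 + 0.5*0.0 + (-6.0)*6.0 = 30.0 + 0.0 - 36.0 = -6.0


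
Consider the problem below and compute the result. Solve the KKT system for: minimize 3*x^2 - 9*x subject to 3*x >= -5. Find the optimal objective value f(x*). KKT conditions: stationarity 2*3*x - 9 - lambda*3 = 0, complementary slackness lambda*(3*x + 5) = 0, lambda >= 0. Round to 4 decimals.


Step 1: Try lambda = 0 (constraint inactive).
Stationarity: 2*3*x - 9 = 0
x* = 9/(2*3) = 1.5
Check constraint: 3*1.5 = 4.5 >= -5 -- satisfied.
Step 2: Compute optimal value.
f(x*) = 3*1.5^2 - 9*1.5 = -6.75


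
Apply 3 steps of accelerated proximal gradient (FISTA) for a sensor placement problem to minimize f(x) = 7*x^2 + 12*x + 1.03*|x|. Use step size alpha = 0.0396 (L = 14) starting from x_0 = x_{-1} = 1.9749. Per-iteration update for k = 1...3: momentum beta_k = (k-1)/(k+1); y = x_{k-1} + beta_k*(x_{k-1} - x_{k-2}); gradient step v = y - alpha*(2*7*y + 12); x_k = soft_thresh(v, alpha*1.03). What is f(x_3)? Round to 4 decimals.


FISTA on f(x) = 7*x^2 + 12*x + 1.03*|x|
L = 14, alpha = 0.0396
Iteration 1: beta = 0.0, y = 1.9749 + 0.0*(1.9749 - 1.9749) = 1.9749
  grad(y) = 39.6486, v = y - alpha*grad = 0.4048
  prox(v) = soft_thresh(0.4048, 0.0408) = 0.364
Iteration 2: beta = 0.3333, y = 0.364 + 0.3333*(0.364 - 1.9749) = -0.1729
  grad(y) = 9.579, v = y - alpha*grad = -0.5523
  prox(v) = soft_thresh(-0.5523, 0.0408) = -0.5115
Iteration 3: beta = 0.5, y = -0.5115 + 0.5*(-0.5115 - 0.364) = -0.9492
  grad(y) = -1.2891, v = y - alpha*grad = -0.8982
  prox(v) = soft_thresh(-0.8982, 0.0408) = -0.8574
f(x_3) = 7*(-0.8574)^2 + 12*(-0.8574) + 1.03*|-0.8574| = -4.2598


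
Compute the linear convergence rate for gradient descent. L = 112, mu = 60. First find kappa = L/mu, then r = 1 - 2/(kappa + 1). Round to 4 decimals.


Step 1: Compute the condition number.
kappa = L/mu = 112/60 = 1.8667
Step 2: Compute the convergence rate.
r = 1 - 2/(kappa + 1) = 1 - 2*mu/(L + mu) = (L - mu)/(L + mu) = 52/172 = 0.3023


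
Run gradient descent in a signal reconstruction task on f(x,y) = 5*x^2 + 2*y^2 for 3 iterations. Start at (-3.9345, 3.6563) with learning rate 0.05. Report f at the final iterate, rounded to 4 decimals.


Gradient descent on f(x,y) = 5*x^2 + 2*y^2.
Starting point: (-3.9345, 3.6563), alpha = 0.05
Step 1: grad_x = 2*5*-3.9345 = -39.345, grad_y = 2*2*3.6563 = 14.6252
  x_1 = -3.9345 - 0.05*-39.345 = -1.9673
  y_1 = 3.6563 - 0.05*14.6252 = 2.925
Step 2: grad_x = 2*5*-1.9673 = -19.6725, grad_y = 2*2*2.925 = 11.7002
  x_2 = -1.9673 - 0.05*-19.6725 = -0.9836
  y_2 = 2.925 - 0.05*11.7002 = 2.34
Step 3: grad_x = 2*5*-0.9836 = -9.8363, grad_y = 2*2*2.34 = 9.3601
  x_3 = -0.9836 - 0.05*-9.8363 = -0.4918
  y_3 = 2.34 - 0.05*9.3601 = 1.872
f(-0.4918, 1.872) = 5*(-0.4918)^2 + 2*1.872^2 = 8.2184


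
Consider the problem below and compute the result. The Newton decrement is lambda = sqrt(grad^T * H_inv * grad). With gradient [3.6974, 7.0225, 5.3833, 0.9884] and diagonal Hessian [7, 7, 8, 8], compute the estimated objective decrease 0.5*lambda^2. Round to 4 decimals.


Step 1: H is diagonal, so H^(-1) * g = [0.5282, 1.0032, 0.6729, 0.1236].
Step 2: g^T H^(-1) g = sum_i g_i^2 / H_ii
  = (3.6974)^2/7 + (7.0225)^2/7 + (5.3833)^2/8 + (0.9884)^2/8
  = 1.953 + 7.0451 + 3.6225 + 0.1221 = 12.7426
Step 3: Objective decrease = 0.5 * g^T H^(-1) g = 6.3713


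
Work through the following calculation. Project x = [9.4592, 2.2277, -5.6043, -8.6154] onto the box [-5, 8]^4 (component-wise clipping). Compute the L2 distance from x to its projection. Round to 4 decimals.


Project each component onto [-5, 8].
clip(9.4592) = 8.0, clip(2.2277) = 2.2277, clip(-5.6043) = -5.0, clip(-8.6154) = -5.0
Projection = [8.0, 2.2277, -5.0, -5.0]
Squared diffs: [2.1293, 0.0, 0.3652, 13.0711]
Distance = sqrt(15.5656) = 3.9453


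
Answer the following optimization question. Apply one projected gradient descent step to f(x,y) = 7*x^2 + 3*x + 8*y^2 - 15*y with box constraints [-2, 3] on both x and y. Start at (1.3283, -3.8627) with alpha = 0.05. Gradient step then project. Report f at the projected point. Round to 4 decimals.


Step 1: Compute gradient at (1.3283, -3.8627).
grad_x = 2*7*1.3283 + 3 = 21.5962
grad_y = 2*8*-3.8627 - 15 = -76.8032
Step 2: Gradient step.
x_raw = 1.3283 - 0.05*21.5962 = 0.2485
y_raw = -3.8627 - 0.05*-76.8032 = -0.0225
Step 3: Project onto [-2, 3].
x_proj = clip(0.2485) = 0.2485
y_proj = clip(-0.0225) = -0.0225
Step 4: Evaluate f.
f(0.2485, -0.0225) = 1.5199


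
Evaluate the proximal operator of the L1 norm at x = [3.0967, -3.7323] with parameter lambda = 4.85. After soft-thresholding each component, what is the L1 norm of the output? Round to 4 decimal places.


Soft-thresholding with lambda = 4.85:
prox(3.0967) = sign(3.0967)*max(|3.0967| - 4.85, 0) = 0.0
prox(-3.7323) = sign(-3.7323)*max(|-3.7323| - 4.85, 0) = 0.0
prox(x) = [0.0, 0.0]
||prox(x)||_1 = 0.0 + 0.0 = 0.0


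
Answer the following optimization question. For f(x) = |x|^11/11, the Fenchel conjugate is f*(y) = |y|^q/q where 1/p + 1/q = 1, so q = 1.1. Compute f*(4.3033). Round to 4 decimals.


The conjugate exponent q satisfies 1/p + 1/q = 1.
p = 11, so q = 11/(11 - 1) = 1.1
|y|^q = 4.3033^1.1 = 4.9795
f*(4.3033) = 4.9795 / 1.1 = 4.5268


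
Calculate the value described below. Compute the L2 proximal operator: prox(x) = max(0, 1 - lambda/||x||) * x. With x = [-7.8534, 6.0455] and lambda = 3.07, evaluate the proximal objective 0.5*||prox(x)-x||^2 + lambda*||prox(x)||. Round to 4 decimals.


Step 1: Compute ||x||.
||x|| = 9.9108
Step 2: Compute scaling factor.
scale = max(0, 1 - 3.07/9.9108) = 0.6902
Step 3: prox(x) = [-5.4207, 4.1728]
||prox(x)|| = 6.8408
Step 4: Proximal objective.
0.5*||prox-x||^2 = 4.7125
lambda*||prox|| = 21.0013
Total = 25.7137


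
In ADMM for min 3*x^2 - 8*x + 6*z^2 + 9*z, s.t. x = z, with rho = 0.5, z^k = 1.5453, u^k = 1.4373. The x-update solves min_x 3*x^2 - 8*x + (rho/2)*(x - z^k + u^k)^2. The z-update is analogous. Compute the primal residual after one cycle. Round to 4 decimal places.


ADMM iteration with rho = 0.5, z^k = 1.5453, u^k = 1.4373
Step 1: x-update.
Minimize 3*x^2 - 8*x + (0.5/2)*(x - 1.5453 + 1.4373)^2
FOC: (2*3 + 0.5)*x = 8 + 0.5*(1.5453 - 1.4373)
x^{k+1} = 1.2391
Step 2: z-update.
Minimize 6*z^2 + 9*z + (0.5/2)*(1.2391 - z + 1.4373)^2
FOC: (2*6 + 0.5)*z = -9 + 0.5*(1.2391 + 1.4373)
z^{k+1} = -0.6129
Step 3: u-update.
u^{k+1} = 1.4373 + 1.2391 + 0.6129 = 3.2893
Step 4: Primal residual = |1.2391 + 0.6129| = 1.852


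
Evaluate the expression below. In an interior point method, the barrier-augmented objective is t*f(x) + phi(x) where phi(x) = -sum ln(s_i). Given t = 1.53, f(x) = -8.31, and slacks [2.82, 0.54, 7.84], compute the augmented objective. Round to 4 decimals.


Step 1: Compute log-barrier.
ln values: [1.0367, -0.6162, 2.0592]
phi = -(1.0367 - 0.6162 + 2.0592) = -2.4798
Step 2: Compute augmented objective.
t*f(x) = 1.53*-8.31 = -12.7143
Total = -12.7143 - 2.4798 = -15.1941


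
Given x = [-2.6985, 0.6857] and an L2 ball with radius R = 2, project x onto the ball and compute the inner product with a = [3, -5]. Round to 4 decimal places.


Step 1: Compute ||x|| (intermediates to 6 decimals).
||x|| = sqrt((-2.6985)^2 + 0.6857^2) = 2.784257
Step 2: Project.
Since ||x|| > R, scale = R/||x|| = 2/2.784257 = 0.718324, proj(x) = scale * x
proj(x) = [-1.938397, 0.492555]
Step 3: Dot product.
a^T * proj(x) = 3*(-1.938397) - 5*0.492555 = -8.278


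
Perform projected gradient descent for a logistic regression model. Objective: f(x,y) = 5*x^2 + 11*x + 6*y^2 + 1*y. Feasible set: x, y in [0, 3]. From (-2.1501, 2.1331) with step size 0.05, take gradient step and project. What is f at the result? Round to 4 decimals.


Step 1: Compute gradient at (-2.1501, 2.1331).
grad_x = 2*5*-2.1501 + 11 = -10.501
grad_y = 2*6*2.1331 + 1 = 26.5972
Step 2: Gradient step.
x_raw = -2.1501 - 0.05*-10.501 = -1.6251
y_raw = 2.1331 - 0.05*26.5972 = 0.8032
Step 3: Project onto [0, 3].
x_proj = clip(-1.6251) = 0.0
y_proj = clip(0.8032) = 0.8032
Step 4: Evaluate f.
f(0.0, 0.8032) = 4.6744


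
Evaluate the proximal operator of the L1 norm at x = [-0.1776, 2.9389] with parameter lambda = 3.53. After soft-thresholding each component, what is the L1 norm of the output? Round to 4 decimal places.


Soft-thresholding with lambda = 3.53:
prox(-0.1776) = sign(-0.1776)*max(|-0.1776| - 3.53, 0) = 0.0
prox(2.9389) = sign(2.9389)*max(|2.9389| - 3.53, 0) = 0.0
prox(x) = [0.0, 0.0]
||prox(x)||_1 = 0.0 + 0.0 = 0.0
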